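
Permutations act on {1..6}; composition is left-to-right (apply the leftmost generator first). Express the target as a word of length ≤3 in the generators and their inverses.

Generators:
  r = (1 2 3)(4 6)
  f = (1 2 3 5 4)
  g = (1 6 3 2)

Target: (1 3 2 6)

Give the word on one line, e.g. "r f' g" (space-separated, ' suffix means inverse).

  after r': (1 3 2)(4 6)
  after r': (1 2 3)
  after g': (1 3 2 6)

r' r' g'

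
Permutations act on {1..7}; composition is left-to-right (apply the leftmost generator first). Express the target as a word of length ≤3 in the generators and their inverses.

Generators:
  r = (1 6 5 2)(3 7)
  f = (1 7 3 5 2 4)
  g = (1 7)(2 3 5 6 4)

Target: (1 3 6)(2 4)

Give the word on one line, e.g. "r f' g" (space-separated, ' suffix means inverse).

f r'

  after f: (1 7 3 5 2 4)
  after r': (1 3 6)(2 4)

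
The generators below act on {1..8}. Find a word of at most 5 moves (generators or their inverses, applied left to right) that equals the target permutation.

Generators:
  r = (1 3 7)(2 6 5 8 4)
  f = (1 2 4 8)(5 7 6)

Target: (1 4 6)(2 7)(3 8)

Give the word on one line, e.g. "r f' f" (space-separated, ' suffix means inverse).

  after r': (1 7 3)(2 4 8 5 6)
  after f: (1 6 4)(2 8 7 3)
  after r': (1 2 5 6 8 3 4 7)
  after f: (1 4 6)(2 7)(3 8)

r' f r' f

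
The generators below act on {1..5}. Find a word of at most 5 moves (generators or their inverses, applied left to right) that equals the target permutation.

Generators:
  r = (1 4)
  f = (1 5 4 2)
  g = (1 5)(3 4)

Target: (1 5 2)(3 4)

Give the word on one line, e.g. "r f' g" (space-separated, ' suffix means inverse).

r' f' f' g

  after r': (1 4)
  after f': (1 5)(2 4)
  after f': (2 5)
  after g: (1 5 2)(3 4)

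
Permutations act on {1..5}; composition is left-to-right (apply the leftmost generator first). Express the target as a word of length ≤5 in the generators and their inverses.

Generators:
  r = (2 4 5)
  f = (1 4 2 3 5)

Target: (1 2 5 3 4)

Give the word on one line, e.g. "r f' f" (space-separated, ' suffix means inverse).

r f r r

  after r: (2 4 5)
  after f: (1 4)(3 5)
  after r: (1 5 3 2 4)
  after r: (1 2 5 3 4)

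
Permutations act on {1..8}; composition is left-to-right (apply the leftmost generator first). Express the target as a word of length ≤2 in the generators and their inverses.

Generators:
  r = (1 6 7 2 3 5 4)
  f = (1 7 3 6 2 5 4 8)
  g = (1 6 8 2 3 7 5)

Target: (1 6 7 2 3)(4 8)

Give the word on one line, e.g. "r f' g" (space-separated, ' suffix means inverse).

f r'

  after f: (1 7 3 6 2 5 4 8)
  after r': (1 6 7 2 3)(4 8)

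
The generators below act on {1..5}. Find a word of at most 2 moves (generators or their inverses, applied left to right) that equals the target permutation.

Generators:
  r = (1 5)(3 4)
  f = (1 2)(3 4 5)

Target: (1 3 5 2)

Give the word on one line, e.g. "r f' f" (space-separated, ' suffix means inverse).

  after r: (1 5)(3 4)
  after f: (1 3 5 2)

r f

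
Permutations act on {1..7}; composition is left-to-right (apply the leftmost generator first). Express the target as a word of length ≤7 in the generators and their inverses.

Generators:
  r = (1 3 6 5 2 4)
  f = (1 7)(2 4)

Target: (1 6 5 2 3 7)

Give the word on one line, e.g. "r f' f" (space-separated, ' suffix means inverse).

  after f': (1 7)(2 4)
  after r': (1 7 4 5 6 3)
  after f: (2 4 5 6 3 7)
  after r: (1 3 7 4 2)
  after r: (1 6 5 2 3 7)

f' r' f r r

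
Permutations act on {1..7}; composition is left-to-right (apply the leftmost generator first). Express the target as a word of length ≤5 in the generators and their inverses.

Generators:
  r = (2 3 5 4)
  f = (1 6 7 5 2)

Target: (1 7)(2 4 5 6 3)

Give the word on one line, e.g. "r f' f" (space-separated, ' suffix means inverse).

  after f': (1 2 5 7 6)
  after r': (1 4 5 7 6)(2 3)
  after r': (1 5 7 6)(3 4)
  after f': (1 7)(2 5 6)(3 4)
  after r: (1 7)(2 4 5 6 3)

f' r' r' f' r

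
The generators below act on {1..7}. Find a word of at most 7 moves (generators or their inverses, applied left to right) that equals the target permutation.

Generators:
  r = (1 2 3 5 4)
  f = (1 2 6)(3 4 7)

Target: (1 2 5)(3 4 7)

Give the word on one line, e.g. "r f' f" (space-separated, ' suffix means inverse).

  after r': (1 4 5 3 2)
  after f: (1 7 3 6)(4 5)
  after r: (1 7 5)(2 3 6)
  after f: (1 3)(2 4 7 5)
  after r': (1 2 5)(3 4 7)

r' f r f r'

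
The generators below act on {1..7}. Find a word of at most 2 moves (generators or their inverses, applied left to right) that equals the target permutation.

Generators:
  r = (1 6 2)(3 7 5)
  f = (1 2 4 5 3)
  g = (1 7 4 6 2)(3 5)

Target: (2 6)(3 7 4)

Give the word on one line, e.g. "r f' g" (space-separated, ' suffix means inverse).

f g

  after f: (1 2 4 5 3)
  after g: (2 6)(3 7 4)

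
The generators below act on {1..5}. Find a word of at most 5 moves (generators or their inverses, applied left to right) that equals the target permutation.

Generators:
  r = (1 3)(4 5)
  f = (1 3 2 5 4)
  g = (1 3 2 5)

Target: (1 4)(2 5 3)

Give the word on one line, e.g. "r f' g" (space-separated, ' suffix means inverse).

f' g' f' r

  after f': (1 4 5 2 3)
  after g': (1 4 2)(3 5)
  after f': (1 5)(2 4 3)
  after r: (1 4)(2 5 3)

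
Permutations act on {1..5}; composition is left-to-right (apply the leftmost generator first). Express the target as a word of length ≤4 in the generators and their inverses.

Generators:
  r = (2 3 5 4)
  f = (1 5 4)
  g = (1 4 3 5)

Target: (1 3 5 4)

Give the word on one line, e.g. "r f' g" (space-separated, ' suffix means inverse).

  after f: (1 5 4)
  after g': (1 3 4 5)
  after f': (1 3 5 4)

f g' f'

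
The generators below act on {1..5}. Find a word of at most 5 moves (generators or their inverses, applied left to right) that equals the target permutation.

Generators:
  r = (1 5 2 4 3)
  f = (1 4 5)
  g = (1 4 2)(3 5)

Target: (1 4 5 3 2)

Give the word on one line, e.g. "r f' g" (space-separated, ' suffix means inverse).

f' f' r f r'

  after f': (1 5 4)
  after f': (1 4 5)
  after r: (1 3)(2 4)
  after f: (1 3 4 2 5)
  after r': (1 4 5 3 2)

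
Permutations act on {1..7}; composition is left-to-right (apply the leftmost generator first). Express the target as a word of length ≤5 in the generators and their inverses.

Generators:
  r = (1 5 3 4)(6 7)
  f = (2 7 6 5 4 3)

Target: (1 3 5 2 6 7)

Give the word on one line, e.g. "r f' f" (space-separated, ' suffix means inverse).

  after r: (1 5 3 4)(6 7)
  after f: (1 4)(2 7 5)
  after r': (1 3 5 2 6 7)

r f r'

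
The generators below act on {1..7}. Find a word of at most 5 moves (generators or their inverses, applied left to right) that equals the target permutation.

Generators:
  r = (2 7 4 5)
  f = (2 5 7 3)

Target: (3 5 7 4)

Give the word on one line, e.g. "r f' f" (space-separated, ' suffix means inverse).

f' r' f

  after f': (2 3 7 5)
  after r': (2 3)(4 7)
  after f: (3 5 7 4)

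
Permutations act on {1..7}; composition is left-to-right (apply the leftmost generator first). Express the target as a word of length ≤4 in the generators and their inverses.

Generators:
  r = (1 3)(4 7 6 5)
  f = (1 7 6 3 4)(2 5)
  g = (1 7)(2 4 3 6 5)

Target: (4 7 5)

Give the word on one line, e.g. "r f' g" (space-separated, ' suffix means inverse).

  after f: (1 7 6 3 4)(2 5)
  after g: (4 7 5)

f g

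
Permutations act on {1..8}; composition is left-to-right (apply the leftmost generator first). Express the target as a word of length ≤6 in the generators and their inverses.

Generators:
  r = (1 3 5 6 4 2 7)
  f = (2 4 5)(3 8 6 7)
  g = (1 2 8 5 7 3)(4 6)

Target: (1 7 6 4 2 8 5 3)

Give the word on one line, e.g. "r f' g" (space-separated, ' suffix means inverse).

r g' r f' r'

  after r: (1 3 5 6 4 2 7)
  after g': (1 7 3 8 2 5 4)
  after r: (2 6 4 3 8 7 5)
  after f': (2 8 6)(4 7)
  after r': (1 7 6 4 2 8 5 3)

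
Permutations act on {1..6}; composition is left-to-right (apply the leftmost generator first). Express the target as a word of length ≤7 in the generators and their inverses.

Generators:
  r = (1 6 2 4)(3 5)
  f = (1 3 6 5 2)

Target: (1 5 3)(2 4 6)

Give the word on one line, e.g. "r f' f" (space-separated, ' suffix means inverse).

f f f r r

  after f: (1 3 6 5 2)
  after f: (1 6 2 3 5)
  after f: (1 5 3 2 6)
  after r: (1 3 4)
  after r: (1 5 3)(2 4 6)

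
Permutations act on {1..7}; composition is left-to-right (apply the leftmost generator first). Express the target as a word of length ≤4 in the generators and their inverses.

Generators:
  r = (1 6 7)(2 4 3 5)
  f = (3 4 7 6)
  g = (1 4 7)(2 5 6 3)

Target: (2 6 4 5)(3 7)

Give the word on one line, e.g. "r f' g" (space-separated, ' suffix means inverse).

  after r': (1 7 6)(2 5 3 4)
  after g: (2 6 4 5)(3 7)

r' g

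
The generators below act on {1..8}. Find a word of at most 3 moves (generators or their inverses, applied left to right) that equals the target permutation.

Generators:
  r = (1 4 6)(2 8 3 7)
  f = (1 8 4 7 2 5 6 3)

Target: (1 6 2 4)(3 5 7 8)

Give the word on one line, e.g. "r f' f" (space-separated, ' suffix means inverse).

  after f': (1 3 6 5 2 7 4 8)
  after f': (1 6 2 4)(3 5 7 8)

f' f'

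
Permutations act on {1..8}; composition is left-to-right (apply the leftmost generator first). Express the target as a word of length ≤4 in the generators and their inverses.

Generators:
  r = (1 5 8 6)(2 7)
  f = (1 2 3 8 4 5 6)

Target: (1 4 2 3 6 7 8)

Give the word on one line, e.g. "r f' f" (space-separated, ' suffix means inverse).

  after r: (1 5 8 6)(2 7)
  after f: (1 6 2 7 3 8)(4 5)
  after r': (1 8 6 7 3 5 4)
  after f: (1 4 2 3 6 7 8)

r f r' f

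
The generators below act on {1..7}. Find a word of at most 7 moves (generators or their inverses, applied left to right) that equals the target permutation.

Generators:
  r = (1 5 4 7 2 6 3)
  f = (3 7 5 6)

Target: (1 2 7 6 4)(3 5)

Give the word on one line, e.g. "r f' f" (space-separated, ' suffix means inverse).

r f r' f' f'

  after r: (1 5 4 7 2 6 3)
  after f: (1 6 7 2 3)(4 5)
  after r': (1 2 6 4)
  after f': (1 2 5 7 3 6 4)
  after f': (1 2 7 6 4)(3 5)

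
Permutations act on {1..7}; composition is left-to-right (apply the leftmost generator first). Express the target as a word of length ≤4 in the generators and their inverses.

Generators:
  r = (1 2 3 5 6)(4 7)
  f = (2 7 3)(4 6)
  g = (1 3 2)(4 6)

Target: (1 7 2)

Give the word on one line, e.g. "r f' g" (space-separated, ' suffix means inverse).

  after g: (1 3 2)(4 6)
  after f': (1 7 2)

g f'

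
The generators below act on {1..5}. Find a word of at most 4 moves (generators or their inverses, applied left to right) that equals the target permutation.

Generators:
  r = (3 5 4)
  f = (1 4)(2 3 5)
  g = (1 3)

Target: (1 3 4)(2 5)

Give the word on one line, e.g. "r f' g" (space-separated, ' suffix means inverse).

  after f: (1 4)(2 3 5)
  after r: (1 3 4)(2 5)

f r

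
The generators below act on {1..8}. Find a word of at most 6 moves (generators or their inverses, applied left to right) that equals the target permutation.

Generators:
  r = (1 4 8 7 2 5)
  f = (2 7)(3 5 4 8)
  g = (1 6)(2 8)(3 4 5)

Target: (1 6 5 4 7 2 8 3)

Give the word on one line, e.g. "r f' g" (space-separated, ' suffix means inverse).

  after f: (2 7)(3 5 4 8)
  after g: (1 6)(2 7 8 4)
  after f': (1 6)(3 8 5)(4 7)
  after f': (1 6)(2 7 5 8 3 4)
  after r': (1 6 5 4 7 2 8 3)

f g f' f' r'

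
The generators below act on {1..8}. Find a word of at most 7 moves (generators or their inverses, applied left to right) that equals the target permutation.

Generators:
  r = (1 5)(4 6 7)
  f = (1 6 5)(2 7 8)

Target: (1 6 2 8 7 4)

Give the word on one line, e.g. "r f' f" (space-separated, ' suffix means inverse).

  after r: (1 5)(4 6 7)
  after f': (1 6 2 8 7 4)
  after f': (2 7 4 5 6 8)
  after f': (1 5)(4 6 7)
  after f': (1 6 2 8 7 4)

r f' f' f' f'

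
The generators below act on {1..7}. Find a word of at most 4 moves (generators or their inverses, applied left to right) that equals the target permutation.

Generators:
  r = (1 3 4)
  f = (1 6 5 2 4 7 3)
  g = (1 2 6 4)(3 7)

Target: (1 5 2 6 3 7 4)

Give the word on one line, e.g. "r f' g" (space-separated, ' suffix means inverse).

f' r' g f'

  after f': (1 3 7 4 2 5 6)
  after r': (2 5 6 4)(3 7)
  after g: (1 2 5 4 6)
  after f': (1 5 2 6 3 7 4)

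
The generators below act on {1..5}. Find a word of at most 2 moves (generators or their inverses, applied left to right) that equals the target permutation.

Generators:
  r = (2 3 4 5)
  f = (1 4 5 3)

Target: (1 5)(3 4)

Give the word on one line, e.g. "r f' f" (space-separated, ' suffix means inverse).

f' f'

  after f': (1 3 5 4)
  after f': (1 5)(3 4)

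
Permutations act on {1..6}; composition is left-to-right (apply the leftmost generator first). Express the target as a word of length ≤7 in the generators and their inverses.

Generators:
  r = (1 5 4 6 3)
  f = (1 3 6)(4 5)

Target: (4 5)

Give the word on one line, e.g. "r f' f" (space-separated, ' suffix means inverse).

  after f': (1 6 3)(4 5)
  after r: (1 3 5 6)
  after f: (1 6 3 4 5)
  after r: (1 3 6)
  after f': (4 5)

f' r f r f'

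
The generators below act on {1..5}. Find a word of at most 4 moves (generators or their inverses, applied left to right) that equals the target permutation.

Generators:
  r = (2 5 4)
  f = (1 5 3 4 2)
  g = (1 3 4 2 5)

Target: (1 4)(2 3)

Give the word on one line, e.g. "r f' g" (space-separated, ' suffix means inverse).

  after f': (1 2 4 3 5)
  after g': (1 4)(2 3)

f' g'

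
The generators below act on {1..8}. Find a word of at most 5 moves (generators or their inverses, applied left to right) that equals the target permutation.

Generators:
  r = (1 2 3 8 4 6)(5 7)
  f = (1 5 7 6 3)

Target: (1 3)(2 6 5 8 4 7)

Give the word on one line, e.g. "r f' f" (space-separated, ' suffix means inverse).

f' f' r f'

  after f': (1 3 6 7 5)
  after f': (1 6 5 3 7)
  after r: (2 3 5 8 4 6 7)
  after f': (1 3)(2 6 5 8 4 7)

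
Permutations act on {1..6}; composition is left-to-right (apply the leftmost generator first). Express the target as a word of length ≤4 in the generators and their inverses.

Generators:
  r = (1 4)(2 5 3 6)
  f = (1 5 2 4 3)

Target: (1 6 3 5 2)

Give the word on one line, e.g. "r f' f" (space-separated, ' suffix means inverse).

  after r: (1 4)(2 5 3 6)
  after f: (1 3 6 4 5)
  after r: (1 6)(2 5 4 3)
  after f': (1 6 3 5 2)

r f r f'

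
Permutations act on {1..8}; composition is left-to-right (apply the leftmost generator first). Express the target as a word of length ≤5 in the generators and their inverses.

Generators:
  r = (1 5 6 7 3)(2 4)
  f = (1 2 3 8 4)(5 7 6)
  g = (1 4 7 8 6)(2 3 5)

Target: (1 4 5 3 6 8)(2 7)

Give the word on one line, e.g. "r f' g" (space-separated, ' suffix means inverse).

f' g' f'

  after f': (1 4 8 3 2)(5 6 7)
  after g': (2 6 4 7 3 5 8)
  after f': (1 4 5 3 6 8)(2 7)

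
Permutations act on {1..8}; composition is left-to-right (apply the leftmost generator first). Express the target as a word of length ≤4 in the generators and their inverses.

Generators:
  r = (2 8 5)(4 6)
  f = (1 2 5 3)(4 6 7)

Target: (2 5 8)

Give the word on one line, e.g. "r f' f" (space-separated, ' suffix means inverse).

r r

  after r: (2 8 5)(4 6)
  after r: (2 5 8)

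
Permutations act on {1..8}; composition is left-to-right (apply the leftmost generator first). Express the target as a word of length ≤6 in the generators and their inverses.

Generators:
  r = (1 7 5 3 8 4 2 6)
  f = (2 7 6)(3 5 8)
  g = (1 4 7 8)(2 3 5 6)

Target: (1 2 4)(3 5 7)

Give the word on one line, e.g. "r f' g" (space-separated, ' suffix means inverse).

  after r: (1 7 5 3 8 4 2 6)
  after f': (1 2 7 3 5 8 4 6)
  after f': (1 6)(4 7 8)
  after r': (1 2 4)(3 5 7)

r f' f' r'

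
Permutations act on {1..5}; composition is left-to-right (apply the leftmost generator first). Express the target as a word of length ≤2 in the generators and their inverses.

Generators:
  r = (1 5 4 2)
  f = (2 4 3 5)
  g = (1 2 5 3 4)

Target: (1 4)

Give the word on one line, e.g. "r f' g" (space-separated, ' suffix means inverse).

  after g: (1 2 5 3 4)
  after f: (1 4)

g f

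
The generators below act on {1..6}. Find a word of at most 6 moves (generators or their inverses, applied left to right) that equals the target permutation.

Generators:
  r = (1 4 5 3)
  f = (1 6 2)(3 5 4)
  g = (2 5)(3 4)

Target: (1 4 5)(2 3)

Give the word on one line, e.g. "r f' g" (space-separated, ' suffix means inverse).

  after g': (2 5)(3 4)
  after r: (1 4)(2 3 5)
  after g: (1 3 2 4)
  after r: (2 5 3)
  after r: (1 4 5)(2 3)

g' r g r r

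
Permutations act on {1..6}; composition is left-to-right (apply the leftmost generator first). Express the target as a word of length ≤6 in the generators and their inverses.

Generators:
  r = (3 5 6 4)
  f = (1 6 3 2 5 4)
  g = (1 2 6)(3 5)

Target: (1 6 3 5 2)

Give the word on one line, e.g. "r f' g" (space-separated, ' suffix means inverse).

f g' f' f'

  after f: (1 6 3 2 5 4)
  after g': (1 2 3)(4 6 5)
  after f': (1 3 4)(2 6)
  after f': (1 6 3 5 2)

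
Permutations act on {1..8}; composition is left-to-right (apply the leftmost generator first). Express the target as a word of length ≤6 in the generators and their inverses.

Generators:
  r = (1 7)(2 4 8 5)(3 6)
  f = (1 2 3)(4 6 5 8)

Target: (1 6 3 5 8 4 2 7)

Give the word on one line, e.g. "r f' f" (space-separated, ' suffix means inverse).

  after f': (1 3 2)(4 8 5 6)
  after f': (1 2 3)(4 5)(6 8)
  after f': (4 6 5 8)
  after f': (1 3 2)
  after r': (1 6 3 5 8 4 2 7)

f' f' f' f' r'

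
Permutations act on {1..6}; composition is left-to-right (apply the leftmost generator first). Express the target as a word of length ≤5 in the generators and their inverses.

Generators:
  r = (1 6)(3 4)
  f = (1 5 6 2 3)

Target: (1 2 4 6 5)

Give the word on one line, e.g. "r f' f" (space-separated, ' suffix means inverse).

  after r: (1 6)(3 4)
  after f: (1 2 3 4)(5 6)
  after r: (1 2 4 6 5)

r f r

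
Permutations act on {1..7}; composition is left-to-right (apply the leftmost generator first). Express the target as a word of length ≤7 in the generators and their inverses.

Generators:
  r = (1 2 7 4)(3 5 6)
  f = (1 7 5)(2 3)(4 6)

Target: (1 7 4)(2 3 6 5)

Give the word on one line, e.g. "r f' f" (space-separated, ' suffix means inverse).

r' f r f' r

  after r': (1 4 7 2)(3 6 5)
  after f: (1 6)(2 7 3 4 5)
  after r: (1 3)(2 4 6)(5 7)
  after f': (1 2 6 3 5)
  after r: (1 7 4)(2 3 6 5)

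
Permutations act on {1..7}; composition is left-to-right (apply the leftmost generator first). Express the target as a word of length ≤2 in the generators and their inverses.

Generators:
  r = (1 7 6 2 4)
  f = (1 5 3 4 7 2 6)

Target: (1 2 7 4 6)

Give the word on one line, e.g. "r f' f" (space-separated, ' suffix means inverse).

  after r': (1 4 2 6 7)
  after r': (1 2 7 4 6)

r' r'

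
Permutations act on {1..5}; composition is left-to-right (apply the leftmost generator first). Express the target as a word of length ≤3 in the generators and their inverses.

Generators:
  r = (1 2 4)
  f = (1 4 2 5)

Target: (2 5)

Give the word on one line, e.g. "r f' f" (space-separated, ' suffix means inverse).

r' f'

  after r': (1 4 2)
  after f': (2 5)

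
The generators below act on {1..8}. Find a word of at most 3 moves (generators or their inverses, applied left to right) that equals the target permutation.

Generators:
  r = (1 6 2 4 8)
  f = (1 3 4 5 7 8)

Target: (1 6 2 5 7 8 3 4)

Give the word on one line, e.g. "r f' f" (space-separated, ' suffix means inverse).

  after r: (1 6 2 4 8)
  after f: (1 6 2 5 7 8 3 4)

r f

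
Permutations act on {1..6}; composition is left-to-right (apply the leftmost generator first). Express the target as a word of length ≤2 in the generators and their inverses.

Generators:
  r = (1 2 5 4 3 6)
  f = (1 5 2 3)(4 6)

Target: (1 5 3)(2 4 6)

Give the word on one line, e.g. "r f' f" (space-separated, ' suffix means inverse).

  after r: (1 2 5 4 3 6)
  after r: (1 5 3)(2 4 6)

r r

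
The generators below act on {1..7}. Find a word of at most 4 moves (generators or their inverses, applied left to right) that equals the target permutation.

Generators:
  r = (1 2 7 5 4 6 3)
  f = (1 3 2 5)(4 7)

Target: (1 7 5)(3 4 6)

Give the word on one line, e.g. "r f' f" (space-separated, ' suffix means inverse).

  after f: (1 3 2 5)(4 7)
  after f: (1 2)(3 5)
  after r: (1 7 5)(3 4 6)

f f r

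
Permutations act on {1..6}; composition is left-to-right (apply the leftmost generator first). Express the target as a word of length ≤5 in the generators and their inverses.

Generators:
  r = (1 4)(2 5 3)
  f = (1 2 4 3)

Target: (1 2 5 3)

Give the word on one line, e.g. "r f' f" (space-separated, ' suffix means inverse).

f r' f' r' f

  after f: (1 2 4 3)
  after r': (1 3 4 5 2)
  after f': (1 4 5)(2 3)
  after r': (2 5 4)
  after f: (1 2 5 3)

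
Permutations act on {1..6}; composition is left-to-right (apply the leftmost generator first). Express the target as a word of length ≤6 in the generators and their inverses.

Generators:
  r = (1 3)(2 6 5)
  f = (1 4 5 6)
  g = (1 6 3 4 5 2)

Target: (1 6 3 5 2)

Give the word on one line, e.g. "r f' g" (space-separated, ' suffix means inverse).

f r' f' f'

  after f: (1 4 5 6)
  after r': (1 4 6 3)(2 5)
  after f': (2 4 5)(3 6)
  after f': (1 6 3 5 2)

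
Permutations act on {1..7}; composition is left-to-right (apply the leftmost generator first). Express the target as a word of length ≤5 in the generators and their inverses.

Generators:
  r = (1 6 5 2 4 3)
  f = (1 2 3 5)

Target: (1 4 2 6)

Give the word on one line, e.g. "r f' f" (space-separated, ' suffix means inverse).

  after f: (1 2 3 5)
  after f: (1 3)(2 5)
  after r': (1 4 2 6)

f f r'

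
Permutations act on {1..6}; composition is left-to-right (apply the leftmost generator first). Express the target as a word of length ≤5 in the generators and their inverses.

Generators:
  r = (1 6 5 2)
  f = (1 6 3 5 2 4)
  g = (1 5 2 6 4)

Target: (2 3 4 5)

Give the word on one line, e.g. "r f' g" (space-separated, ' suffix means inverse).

  after r': (1 2 5 6)
  after f': (1 5)(2 3 6 4)
  after g: (1 2 3 4 6)
  after r: (2 3 4 5)

r' f' g r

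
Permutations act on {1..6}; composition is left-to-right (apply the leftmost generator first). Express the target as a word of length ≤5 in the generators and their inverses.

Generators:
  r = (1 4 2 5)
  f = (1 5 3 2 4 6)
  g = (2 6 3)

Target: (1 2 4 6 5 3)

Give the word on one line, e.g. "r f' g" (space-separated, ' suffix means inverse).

r f g f

  after r: (1 4 2 5)
  after f: (1 6)(2 3)
  after g: (1 3 6)
  after f: (1 2 4 6 5 3)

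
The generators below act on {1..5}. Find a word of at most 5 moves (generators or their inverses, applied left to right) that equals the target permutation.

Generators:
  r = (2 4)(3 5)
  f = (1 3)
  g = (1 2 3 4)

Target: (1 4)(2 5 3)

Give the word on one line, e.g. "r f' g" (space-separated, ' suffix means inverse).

  after f': (1 3)
  after g': (1 2)(3 4)
  after f: (1 2 3 4)
  after r: (1 4)(2 5 3)

f' g' f r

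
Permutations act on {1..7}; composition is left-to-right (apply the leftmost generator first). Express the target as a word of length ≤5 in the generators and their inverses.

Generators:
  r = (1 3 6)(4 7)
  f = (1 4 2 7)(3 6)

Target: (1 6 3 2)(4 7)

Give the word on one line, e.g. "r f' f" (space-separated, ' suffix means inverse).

r r f f

  after r: (1 3 6)(4 7)
  after r: (1 6 3)
  after f: (1 3 4 2 7)
  after f: (1 6 3 2)(4 7)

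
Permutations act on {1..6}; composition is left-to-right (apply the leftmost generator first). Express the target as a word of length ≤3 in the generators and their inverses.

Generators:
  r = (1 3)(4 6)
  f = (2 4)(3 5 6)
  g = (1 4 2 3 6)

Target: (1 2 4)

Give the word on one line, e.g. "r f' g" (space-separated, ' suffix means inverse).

  after g: (1 4 2 3 6)
  after g: (1 2 6 4 3)
  after r': (1 2 4)

g g r'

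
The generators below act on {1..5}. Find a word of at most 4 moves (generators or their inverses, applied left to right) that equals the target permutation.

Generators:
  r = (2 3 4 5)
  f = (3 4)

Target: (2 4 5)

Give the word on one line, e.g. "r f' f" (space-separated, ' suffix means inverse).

  after r: (2 3 4 5)
  after f': (2 4 5)

r f'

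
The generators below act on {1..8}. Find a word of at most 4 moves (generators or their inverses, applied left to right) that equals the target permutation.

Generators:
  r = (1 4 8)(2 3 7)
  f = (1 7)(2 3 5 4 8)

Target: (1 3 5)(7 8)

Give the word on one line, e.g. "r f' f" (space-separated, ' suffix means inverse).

f r'

  after f: (1 7)(2 3 5 4 8)
  after r': (1 3 5)(7 8)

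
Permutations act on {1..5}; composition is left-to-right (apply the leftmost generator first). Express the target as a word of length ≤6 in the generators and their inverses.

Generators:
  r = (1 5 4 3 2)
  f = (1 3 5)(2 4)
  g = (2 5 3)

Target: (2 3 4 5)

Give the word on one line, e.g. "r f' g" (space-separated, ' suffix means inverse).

  after r: (1 5 4 3 2)
  after g: (1 3 5 4 2)
  after r': (1 4 3)
  after f': (1 2 4)(3 5)
  after r: (2 3 4 5)

r g r' f' r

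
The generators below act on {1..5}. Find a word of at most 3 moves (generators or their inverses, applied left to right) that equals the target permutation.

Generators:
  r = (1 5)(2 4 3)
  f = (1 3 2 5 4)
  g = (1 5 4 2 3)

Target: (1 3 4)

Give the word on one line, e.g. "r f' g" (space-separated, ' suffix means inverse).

f f g

  after f: (1 3 2 5 4)
  after f: (1 2 4 3 5)
  after g: (1 3 4)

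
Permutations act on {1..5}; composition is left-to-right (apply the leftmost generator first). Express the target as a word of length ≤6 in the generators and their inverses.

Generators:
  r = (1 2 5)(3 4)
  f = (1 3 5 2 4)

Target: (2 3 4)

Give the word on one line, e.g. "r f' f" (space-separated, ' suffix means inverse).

f f f r r

  after f: (1 3 5 2 4)
  after f: (1 5 4 3 2)
  after f: (1 2 3 4 5)
  after r: (1 5 2 4)
  after r: (2 3 4)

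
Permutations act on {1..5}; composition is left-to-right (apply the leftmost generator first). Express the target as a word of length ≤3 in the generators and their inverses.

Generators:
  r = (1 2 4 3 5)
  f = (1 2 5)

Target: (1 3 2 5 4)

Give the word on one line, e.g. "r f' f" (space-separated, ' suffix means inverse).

  after r': (1 5 3 4 2)
  after r': (1 3 2 5 4)

r' r'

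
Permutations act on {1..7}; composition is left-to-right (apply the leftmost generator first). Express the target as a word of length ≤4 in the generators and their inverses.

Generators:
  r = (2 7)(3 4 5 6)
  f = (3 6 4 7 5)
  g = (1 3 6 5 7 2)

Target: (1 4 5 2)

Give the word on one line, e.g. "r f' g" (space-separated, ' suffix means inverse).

  after g: (1 3 6 5 7 2)
  after r: (1 4 5 2)

g r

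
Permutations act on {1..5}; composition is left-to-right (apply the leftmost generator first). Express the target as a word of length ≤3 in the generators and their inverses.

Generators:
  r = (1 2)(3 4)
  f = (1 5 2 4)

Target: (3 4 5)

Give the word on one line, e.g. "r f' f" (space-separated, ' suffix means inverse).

  after f: (1 5 2 4)
  after f: (1 2)(4 5)
  after r': (3 4 5)

f f r'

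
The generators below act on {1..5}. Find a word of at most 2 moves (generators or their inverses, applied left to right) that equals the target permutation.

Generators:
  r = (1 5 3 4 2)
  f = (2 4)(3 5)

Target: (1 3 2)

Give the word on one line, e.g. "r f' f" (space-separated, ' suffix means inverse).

  after r: (1 5 3 4 2)
  after f': (1 3 2)

r f'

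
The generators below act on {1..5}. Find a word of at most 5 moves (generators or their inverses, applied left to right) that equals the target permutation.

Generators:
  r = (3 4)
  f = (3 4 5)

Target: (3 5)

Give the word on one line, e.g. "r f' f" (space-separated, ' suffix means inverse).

  after f: (3 4 5)
  after f: (3 5 4)
  after r: (3 5)

f f r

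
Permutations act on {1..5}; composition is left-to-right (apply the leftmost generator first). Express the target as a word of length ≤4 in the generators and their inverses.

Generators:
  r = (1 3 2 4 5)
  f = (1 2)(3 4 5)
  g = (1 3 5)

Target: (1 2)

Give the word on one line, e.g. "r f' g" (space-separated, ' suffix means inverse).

  after f: (1 2)(3 4 5)
  after f: (3 5 4)
  after f: (1 2)

f f f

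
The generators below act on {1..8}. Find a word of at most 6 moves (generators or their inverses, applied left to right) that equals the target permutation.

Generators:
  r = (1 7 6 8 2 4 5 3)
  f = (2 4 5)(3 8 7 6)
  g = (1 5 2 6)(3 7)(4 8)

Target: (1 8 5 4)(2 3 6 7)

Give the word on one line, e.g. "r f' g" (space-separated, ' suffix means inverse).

g g r g'

  after g: (1 5 2 6)(3 7)(4 8)
  after g: (1 2)(5 6)
  after r: (1 4 5 8 2 7 6 3)
  after g': (1 8 5 4)(2 3 6 7)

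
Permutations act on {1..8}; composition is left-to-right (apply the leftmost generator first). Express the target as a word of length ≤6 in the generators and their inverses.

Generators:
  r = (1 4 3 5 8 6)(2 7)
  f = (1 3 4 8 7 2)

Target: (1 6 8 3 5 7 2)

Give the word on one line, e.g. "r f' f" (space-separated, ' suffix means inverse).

  after f: (1 3 4 8 7 2)
  after r: (1 5 8 2 4 6)
  after f: (1 5 7 2 8)(3 4 6)
  after r: (1 8 4)(2 6 5)
  after r: (1 6 8 3 5 7 2)

f r f r r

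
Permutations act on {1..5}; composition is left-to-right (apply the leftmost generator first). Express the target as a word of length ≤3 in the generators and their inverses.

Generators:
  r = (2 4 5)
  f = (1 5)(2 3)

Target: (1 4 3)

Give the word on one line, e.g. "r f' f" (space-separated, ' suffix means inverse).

f r' f

  after f: (1 5)(2 3)
  after r': (1 4 2 3 5)
  after f: (1 4 3)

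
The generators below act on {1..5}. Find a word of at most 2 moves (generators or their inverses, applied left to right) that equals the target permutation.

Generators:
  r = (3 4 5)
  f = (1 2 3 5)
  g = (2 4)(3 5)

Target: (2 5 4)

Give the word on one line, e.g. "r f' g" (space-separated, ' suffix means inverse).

g' r

  after g': (2 4)(3 5)
  after r: (2 5 4)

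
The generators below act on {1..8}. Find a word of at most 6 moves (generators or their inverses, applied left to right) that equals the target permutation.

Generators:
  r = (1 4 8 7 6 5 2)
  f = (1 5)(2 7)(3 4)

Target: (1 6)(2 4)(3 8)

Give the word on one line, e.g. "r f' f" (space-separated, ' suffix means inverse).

  after r': (1 2 5 6 7 8 4)
  after f: (1 7 8 3 4 5 6 2)
  after f: (1 2 5 6 7 8 4)
  after f: (1 7 8 3 4 5 6 2)
  after r: (1 6)(2 4)(3 8)

r' f f f r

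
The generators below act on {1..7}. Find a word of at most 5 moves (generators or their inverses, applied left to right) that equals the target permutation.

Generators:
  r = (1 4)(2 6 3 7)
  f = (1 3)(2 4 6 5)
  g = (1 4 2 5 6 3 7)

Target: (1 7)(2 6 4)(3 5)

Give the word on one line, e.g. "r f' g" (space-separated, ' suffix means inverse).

r' f r' r'

  after r': (1 4)(2 7 3 6)
  after f: (1 6 4 3 5 2 7)
  after r': (1 2 3 5 7 4 6)
  after r': (1 7)(2 6 4)(3 5)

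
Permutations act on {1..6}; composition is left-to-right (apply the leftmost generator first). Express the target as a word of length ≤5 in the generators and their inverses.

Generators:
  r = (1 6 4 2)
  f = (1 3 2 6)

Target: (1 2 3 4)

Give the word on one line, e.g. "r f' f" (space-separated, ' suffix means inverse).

  after f: (1 3 2 6)
  after r: (1 3)(2 4)
  after r: (1 3 6 4)
  after f': (2 3)(4 6)
  after r': (1 2 3 4)

f r r f' r'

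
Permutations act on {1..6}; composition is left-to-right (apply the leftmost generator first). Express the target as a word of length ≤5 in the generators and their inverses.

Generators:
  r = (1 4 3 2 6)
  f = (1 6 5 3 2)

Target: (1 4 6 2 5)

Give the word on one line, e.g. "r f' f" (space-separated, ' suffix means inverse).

  after r': (1 6 2 3 4)
  after f': (2 5 6 3 4)
  after r: (1 4 6 2 5)

r' f' r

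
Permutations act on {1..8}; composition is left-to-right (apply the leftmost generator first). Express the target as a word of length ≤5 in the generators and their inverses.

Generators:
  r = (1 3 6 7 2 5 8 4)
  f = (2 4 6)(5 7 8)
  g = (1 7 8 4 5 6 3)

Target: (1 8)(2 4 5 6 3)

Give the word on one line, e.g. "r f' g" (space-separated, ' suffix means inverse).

  after g: (1 7 8 4 5 6 3)
  after r': (1 6)(2 7 5 3 4)
  after f: (1 2 8 5 3 6)
  after f: (1 4 6)(2 5 3)(7 8)
  after g': (1 8)(2 4 5 6 3)

g r' f f g'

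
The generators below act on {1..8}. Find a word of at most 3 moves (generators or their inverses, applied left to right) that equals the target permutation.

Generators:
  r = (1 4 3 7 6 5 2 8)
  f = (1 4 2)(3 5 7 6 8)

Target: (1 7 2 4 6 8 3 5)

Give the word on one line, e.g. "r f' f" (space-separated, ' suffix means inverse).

  after r: (1 4 3 7 6 5 2 8)
  after r: (1 3 6 2)(4 7 5 8)
  after r: (1 7 2 4 6 8 3 5)

r r r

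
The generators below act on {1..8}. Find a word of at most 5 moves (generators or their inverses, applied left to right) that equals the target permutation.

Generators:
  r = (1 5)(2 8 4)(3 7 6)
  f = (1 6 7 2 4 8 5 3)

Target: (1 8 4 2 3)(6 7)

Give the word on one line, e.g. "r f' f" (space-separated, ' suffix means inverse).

f' r' f' r' f'

  after f': (1 3 5 8 4 2 7 6)
  after r': (1 6 5 2 3)
  after f': (2 5 7 6 8 4)
  after r': (1 5 3 6 2)
  after f': (1 8 4 2 3)(6 7)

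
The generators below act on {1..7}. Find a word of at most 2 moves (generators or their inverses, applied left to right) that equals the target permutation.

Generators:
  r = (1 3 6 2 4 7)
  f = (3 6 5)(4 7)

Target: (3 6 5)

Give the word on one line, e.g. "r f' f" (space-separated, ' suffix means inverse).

f' f'

  after f': (3 5 6)(4 7)
  after f': (3 6 5)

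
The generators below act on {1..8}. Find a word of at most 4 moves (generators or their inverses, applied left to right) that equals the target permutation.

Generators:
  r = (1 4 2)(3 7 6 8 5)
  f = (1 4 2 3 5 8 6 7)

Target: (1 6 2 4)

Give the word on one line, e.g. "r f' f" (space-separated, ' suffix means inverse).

  after r': (1 2 4)(3 5 8 6 7)
  after f: (1 3 8 7 5 6)
  after r: (1 7 3 5 8 6 4 2)
  after r: (1 6 2 4)

r' f r r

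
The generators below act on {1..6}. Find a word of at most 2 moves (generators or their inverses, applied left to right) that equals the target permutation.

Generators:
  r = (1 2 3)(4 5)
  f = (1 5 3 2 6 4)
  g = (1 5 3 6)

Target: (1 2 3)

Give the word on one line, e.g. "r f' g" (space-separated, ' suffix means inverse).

  after r': (1 3 2)(4 5)
  after r': (1 2 3)

r' r'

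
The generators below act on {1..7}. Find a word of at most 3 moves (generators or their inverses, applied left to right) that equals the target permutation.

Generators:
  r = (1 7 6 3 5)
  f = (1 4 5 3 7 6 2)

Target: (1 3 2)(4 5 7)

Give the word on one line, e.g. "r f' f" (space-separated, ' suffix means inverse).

  after r': (1 5 3 6 7)
  after f: (1 3 2)(4 5 7)

r' f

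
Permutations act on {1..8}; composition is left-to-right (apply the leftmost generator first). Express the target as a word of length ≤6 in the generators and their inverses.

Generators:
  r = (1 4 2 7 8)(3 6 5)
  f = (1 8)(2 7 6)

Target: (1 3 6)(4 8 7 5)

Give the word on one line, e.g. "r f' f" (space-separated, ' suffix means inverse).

f r' f' f' r'

  after f: (1 8)(2 7 6)
  after r': (1 7 3 5 6 4)
  after f': (1 2 6 4 8)(3 5 7)
  after f': (1 6 4)(2 7 3 5)
  after r': (1 3 6)(4 8 7 5)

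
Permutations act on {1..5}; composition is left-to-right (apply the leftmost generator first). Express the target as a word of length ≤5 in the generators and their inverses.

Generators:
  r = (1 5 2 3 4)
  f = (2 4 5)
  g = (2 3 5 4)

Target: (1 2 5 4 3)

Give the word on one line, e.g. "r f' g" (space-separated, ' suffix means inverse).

  after f: (2 4 5)
  after r: (1 5 3 4 2)
  after r: (1 2 5 4 3)

f r r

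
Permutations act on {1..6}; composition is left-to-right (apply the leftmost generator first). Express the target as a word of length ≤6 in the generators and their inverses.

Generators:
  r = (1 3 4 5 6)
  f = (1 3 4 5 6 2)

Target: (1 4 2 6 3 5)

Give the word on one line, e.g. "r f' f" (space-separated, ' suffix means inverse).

  after r': (1 6 5 4 3)
  after r': (1 5 3 6 4)
  after r': (1 4 6 3 5)
  after f: (1 5 3 6 4 2)
  after r': (1 4 2 6 3 5)

r' r' r' f r'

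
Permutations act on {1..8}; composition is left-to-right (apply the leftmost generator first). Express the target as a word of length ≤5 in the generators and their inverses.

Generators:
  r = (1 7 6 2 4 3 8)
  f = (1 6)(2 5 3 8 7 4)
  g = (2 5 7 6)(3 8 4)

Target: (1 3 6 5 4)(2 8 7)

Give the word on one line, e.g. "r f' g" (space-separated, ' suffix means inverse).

  after r': (1 8 3 4 2 6 7)
  after r': (1 3 2 7 8 4 6)
  after f: (1 8 2 4)(3 5)
  after g: (1 4)(2 3 7 6)(5 8)
  after g: (1 3 6 5 4)(2 8 7)

r' r' f g g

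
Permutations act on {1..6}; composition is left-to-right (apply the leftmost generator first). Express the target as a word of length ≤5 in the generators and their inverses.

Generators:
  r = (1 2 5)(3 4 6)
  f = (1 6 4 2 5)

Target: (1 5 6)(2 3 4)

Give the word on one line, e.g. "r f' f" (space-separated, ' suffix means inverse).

  after f': (1 5 2 4 6)
  after f': (1 2 6 5 4)
  after r: (1 5 6)(2 3 4)

f' f' r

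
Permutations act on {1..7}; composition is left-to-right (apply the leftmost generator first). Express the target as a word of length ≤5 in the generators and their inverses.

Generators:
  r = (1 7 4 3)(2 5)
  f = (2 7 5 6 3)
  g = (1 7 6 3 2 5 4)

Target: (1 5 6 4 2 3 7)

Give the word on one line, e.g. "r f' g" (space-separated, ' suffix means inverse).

f' f' r f

  after f': (2 3 6 5 7)
  after f': (2 6 7 3 5)
  after r: (1 7)(2 6 4 3)
  after f: (1 5 6 4 2 3 7)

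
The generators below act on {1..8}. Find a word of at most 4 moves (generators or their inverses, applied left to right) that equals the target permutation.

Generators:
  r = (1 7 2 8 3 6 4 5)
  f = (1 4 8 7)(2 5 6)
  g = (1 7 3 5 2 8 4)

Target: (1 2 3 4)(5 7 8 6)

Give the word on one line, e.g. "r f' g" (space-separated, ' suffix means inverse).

r r

  after r: (1 7 2 8 3 6 4 5)
  after r: (1 2 3 4)(5 7 8 6)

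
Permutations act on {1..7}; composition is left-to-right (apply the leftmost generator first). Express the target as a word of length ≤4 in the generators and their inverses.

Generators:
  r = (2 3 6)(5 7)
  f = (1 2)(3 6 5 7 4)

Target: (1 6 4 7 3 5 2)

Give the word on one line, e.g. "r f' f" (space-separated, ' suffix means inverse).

  after f: (1 2)(3 6 5 7 4)
  after f: (3 5 4 6 7)
  after f: (1 2)(3 7 6 4 5)
  after r': (1 6 4 7 3 5 2)

f f f r'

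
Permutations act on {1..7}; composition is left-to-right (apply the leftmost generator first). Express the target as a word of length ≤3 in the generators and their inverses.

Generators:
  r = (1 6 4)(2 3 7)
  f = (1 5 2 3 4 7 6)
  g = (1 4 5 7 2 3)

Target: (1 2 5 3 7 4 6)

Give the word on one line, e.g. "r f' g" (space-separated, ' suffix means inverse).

  after g: (1 4 5 7 2 3)
  after g: (1 5 2)(3 4 7)
  after f: (1 2 5 3 7 4 6)

g g f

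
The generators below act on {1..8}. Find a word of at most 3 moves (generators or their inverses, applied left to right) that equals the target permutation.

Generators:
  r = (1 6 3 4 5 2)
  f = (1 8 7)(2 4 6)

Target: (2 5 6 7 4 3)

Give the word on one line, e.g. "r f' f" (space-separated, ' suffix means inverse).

  after f: (1 8 7)(2 4 6)
  after r: (1 8 7 6)(2 5)(3 4)
  after f': (2 5 6 7 4 3)

f r f'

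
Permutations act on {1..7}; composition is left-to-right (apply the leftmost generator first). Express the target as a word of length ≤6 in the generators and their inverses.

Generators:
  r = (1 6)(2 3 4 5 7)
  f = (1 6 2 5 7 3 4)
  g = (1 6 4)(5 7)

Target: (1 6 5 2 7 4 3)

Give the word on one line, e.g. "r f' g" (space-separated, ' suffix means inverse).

  after g': (1 4 6)(5 7)
  after f: (2 5 3 4)
  after f: (1 6 2 7 3)(4 5)
  after g': (2 5 6)(3 4 7)
  after f: (1 6 5 2 7 4 3)

g' f f g' f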